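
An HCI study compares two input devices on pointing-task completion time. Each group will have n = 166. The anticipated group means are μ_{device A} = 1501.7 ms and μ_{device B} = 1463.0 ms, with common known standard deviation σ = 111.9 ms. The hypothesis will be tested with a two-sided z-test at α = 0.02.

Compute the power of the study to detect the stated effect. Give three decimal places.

Standardized effect: d = |μ_{device A} − μ_{device B}| / σ = |1501.7 − 1463.0| / 111.9 = 0.3458
Noncentrality parameter: δ = d·√(n/2) = 0.3458 × √(166/2) = 3.1508
Critical value for a two-sided test at α = 0.02: z_{α/2} = 2.326.
Power = Φ(δ − 2.326) + Φ(−δ − 2.326) = Φ(0.824) + Φ(-5.477) = 0.7952 + 0.0000 = 0.7952.

Power ≈ 0.795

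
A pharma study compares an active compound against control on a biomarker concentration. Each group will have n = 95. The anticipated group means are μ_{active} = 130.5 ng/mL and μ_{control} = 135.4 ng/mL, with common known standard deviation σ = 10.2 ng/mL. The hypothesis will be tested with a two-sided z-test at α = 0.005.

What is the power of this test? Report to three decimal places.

Standardized effect: d = |μ_{active} − μ_{control}| / σ = |130.5 − 135.4| / 10.2 = 0.4804
Noncentrality parameter: δ = d·√(n/2) = 0.4804 × √(95/2) = 3.3109
Two-sided α = 0.005 → critical value z_{0.0025} = 2.807.
Power = Φ(δ − 2.807) + Φ(−δ − 2.807) = Φ(0.504) + Φ(-6.118) = 0.6928 + 0.0000 = 0.6928.

Power ≈ 0.693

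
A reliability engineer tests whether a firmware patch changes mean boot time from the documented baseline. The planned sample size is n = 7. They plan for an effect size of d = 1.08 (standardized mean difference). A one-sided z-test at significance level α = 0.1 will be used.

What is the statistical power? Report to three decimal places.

Power ≈ 0.942

Noncentrality parameter: δ = d·√n = 1.08 × √7 = 2.8574
Critical value for a one-sided test at α = 0.1: z_α = 1.282.
Power = Φ(δ − 1.282) = Φ(1.576) = 0.9425.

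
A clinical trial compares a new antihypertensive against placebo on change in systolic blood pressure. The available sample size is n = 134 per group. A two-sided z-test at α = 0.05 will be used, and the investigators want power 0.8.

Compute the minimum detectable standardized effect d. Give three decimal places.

d ≈ 0.342

Required noncentrality: δ = z_{0.025} + z_{0.20} = 1.960 + 0.842 = 2.802.
(Lower-tail contribution to power is negligible for δ > 0.)
δ = d·√(n/2) ⇒ d = δ/√(n/2) = 2.802/√(134/2) = 0.3423.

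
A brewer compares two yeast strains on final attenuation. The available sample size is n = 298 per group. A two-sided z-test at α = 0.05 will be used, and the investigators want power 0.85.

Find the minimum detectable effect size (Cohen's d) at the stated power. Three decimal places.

d ≈ 0.245

Required noncentrality: δ = z_{0.025} + z_{0.15} = 1.960 + 1.036 = 2.996.
(The second rejection-region term Φ(−δ − z_{α/2}) is negligible and dropped.)
δ = d·√(n/2) ⇒ d = δ/√(n/2) = 2.996/√(298/2) = 0.2455.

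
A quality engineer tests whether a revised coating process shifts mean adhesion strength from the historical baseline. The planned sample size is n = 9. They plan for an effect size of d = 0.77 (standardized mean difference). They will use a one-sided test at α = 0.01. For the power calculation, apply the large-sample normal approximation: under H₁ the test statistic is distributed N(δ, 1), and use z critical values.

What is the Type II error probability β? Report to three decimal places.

β ≈ 0.507

Noncentrality parameter: δ = d·√n = 0.77 × √9 = 2.3100
One-sided α = 0.01 → critical value z_{0.01} = 2.326.
Power = P(Z > 2.326 − δ) = Φ(-0.016) = 0.4935.
Type II error: β = 1 − power = 1 − 0.4935 = 0.5065.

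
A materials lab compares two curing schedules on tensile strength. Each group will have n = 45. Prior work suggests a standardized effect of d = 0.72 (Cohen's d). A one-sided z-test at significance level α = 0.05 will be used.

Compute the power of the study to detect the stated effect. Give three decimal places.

Noncentrality parameter: δ = d·√(n/2) = 0.72 × √(45/2) = 3.4153
One-sided α = 0.05 → critical value z_{0.05} = 1.645.
Power = Φ(δ − 1.645) = Φ(1.770) = 0.9617.

Power ≈ 0.962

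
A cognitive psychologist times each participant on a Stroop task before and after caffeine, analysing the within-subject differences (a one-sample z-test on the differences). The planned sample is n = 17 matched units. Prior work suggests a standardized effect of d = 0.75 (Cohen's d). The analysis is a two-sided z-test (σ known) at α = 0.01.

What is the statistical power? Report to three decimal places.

Power ≈ 0.697

Noncentrality parameter: δ = d·√n = 0.75 × √17 = 3.0923
Critical value for a two-sided test at α = 0.01: z_{α/2} = 2.576.
Power = Φ(δ − 2.576) + Φ(−δ − 2.576) = Φ(0.516) + Φ(-5.668) = 0.6972 + 0.0000 = 0.6972.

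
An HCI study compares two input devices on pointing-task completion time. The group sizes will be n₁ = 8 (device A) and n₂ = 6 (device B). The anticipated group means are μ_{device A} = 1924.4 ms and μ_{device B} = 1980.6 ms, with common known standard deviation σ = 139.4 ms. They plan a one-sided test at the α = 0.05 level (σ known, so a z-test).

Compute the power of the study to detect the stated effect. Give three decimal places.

Standardized effect: d = |μ_{device A} − μ_{device B}| / σ = |1924.4 − 1980.6| / 139.4 = 0.4032
Noncentrality parameter: δ = d / √(1/n₁ + 1/n₂) = 0.4032 / √(1/8 + 1/6) = 0.7465
Critical value for a one-sided test at α = 0.05: z_α = 1.645.
Power = P(Z > 1.645 − δ) = Φ(-0.898) = 0.1845.

Power ≈ 0.184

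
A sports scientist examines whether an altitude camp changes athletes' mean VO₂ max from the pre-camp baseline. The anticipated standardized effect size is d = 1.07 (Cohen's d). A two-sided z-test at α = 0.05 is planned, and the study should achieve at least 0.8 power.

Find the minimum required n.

n = 7

Set Φ(δ − 1.960) = 0.8; then δ − 1.960 = Φ⁻¹(0.8) = 0.842, giving δ = 2.802.
(For δ > 0 the lower-tail rejection region contributes negligibly to power, so the one-term inversion is standard.)
δ = d·√n ⇒ n = (δ/d)² = (2.802 / 1.07)² = 6.86.
Rounding up, n = 7.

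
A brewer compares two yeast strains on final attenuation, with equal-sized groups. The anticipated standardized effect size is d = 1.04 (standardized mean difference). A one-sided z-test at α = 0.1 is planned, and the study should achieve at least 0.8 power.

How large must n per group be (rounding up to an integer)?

For power 0.8 need Φ(δ − z_{0.1}) = 0.8, so δ = z_{0.1} + z_{0.20} = 1.282 + 0.842 = 2.123.
δ = d·√(n/2) ⇒ n = 2(δ/d)² = 2 × (2.123 / 1.04)² = 8.34.
Round up to the next whole unit.

n = 9 per group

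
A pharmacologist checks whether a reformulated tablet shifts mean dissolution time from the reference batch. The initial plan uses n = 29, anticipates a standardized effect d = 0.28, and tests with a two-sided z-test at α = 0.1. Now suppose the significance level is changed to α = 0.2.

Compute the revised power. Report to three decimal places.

δ = d·√n = 0.28 × √29 = 1.5078 (unchanged). New critical value: z_{0.1} = 1.282.
Revised power = Φ(δ − 1.282) + Φ(−δ − 1.282) = Φ(0.226) + Φ(-2.789) = 0.5895 + 0.0026 = 0.5922.

Power ≈ 0.592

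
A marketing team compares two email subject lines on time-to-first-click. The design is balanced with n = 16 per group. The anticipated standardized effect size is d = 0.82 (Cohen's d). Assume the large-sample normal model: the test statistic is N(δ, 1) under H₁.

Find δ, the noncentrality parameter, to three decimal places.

δ ≈ 2.319

The noncentrality parameter scales effect size by the design's sample-size factor: δ = d·√(n/2) = 0.82 × √(16/2) = 2.3193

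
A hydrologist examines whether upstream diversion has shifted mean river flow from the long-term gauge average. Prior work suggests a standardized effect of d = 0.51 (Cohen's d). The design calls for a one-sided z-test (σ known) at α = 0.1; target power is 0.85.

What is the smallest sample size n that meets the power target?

n = 21

For power 0.85 need Φ(δ − z_{0.1}) = 0.85, so δ = z_{0.1} + z_{0.15} = 1.282 + 1.036 = 2.318.
δ = d·√n ⇒ n = (δ/d)² = (2.318 / 0.51)² = 20.66.
Round up to the next whole unit.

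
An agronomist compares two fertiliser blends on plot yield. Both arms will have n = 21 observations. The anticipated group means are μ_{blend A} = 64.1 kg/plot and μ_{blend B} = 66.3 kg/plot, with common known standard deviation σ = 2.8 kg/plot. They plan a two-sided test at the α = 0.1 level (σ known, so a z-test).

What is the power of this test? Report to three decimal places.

Standardized effect: d = |μ_{blend A} − μ_{blend B}| / σ = |64.1 − 66.3| / 2.8 = 0.7857
Noncentrality parameter: δ = d·√(n/2) = 0.7857 × √(21/2) = 2.5460
Two-sided α = 0.1 → critical value z_{0.05} = 1.645.
Power = Φ(δ − 1.645) + Φ(−δ − 1.645) = Φ(0.901) + Φ(-4.191) = 0.8162 + 0.0000 = 0.8163.

Power ≈ 0.816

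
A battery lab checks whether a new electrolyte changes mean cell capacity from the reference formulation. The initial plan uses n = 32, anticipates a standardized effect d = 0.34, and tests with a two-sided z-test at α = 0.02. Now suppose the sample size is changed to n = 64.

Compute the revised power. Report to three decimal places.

Power ≈ 0.653

With n = 64: δ = d·√n = 0.34 × √64 = 2.7200. Critical value z_{0.01} = 2.326.
Revised power = Φ(δ − 2.326) + Φ(−δ − 2.326) = Φ(0.394) + Φ(-5.046) = 0.6531 + 0.0000 = 0.6531.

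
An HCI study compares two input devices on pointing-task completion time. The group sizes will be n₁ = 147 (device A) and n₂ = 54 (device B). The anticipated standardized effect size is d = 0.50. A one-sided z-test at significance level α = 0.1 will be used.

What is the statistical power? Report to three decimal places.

Noncentrality parameter: λ = d / √(1/n₁ + 1/n₂) = 0.50 / √(1/147 + 1/54) = 3.1422
One-sided α = 0.1 → critical value z_{0.1} = 1.282.
Power = P(Z > 1.282 − λ) = Φ(1.861) = 0.9686.

Power ≈ 0.969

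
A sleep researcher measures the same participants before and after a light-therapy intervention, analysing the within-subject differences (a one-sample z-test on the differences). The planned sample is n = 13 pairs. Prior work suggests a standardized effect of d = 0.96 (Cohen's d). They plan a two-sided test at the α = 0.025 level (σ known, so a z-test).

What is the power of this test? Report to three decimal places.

Noncentrality parameter: δ = d·√n = 0.96 × √13 = 3.4613
Two-sided α = 0.025 → critical value z_{0.0125} = 2.241.
Power = Φ(δ − 2.241) + Φ(−δ − 2.241) = Φ(1.220) + Φ(-5.703) = 0.8888 + 0.0000 = 0.8888.

Power ≈ 0.889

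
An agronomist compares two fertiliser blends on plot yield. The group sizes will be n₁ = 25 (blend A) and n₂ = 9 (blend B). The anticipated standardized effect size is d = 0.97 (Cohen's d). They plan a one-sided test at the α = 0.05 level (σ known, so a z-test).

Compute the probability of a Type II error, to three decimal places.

Noncentrality parameter: δ = d / √(1/n₁ + 1/n₂) = 0.97 / √(1/25 + 1/9) = 2.4953
One-sided α = 0.05 → critical value z_{0.05} = 1.645.
Power = P(Z > 1.645 − δ) = Φ(0.850) = 0.8025.
Type II error: β = 1 − power = 1 − 0.8025 = 0.1975.

β ≈ 0.198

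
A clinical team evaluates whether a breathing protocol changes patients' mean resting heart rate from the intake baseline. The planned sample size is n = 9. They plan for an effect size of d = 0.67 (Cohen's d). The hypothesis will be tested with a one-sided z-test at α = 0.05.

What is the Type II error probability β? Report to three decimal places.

Noncentrality parameter: δ = d·√n = 0.67 × √9 = 2.0100
Critical value for a one-sided test at α = 0.05: z_α = 1.645.
Power = Φ(δ − 1.645) = Φ(0.365) = 0.6425.
Type II error: β = 1 − power = 1 − 0.6425 = 0.3575.

β ≈ 0.358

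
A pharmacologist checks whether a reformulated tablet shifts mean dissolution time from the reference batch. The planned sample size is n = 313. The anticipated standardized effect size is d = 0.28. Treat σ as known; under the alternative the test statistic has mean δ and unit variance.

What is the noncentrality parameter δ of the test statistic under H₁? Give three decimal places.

δ = d·√n = 0.28 × √313 = 4.9537

δ ≈ 4.954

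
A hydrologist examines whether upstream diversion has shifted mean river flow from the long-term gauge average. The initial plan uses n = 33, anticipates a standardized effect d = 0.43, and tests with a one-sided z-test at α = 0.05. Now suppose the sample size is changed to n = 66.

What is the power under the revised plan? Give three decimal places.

Power ≈ 0.968

With n = 66: δ = d·√n = 0.43 × √66 = 3.4933. Critical value z_{0.05} = 1.645.
Revised power = Φ(δ − 1.645) = Φ(1.848) = 0.9677.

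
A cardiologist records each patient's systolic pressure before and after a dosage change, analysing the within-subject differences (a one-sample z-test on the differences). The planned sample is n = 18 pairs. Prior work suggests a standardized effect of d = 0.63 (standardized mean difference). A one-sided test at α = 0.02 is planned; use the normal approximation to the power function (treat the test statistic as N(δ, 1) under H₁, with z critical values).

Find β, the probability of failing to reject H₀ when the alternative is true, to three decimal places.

β ≈ 0.268

Noncentrality parameter: δ = d·√n = 0.63 × √18 = 2.6729
One-sided α = 0.02 → critical value z_{0.02} = 2.054.
Power = P(Z > 2.054 − δ) = Φ(0.619) = 0.7321.
Type II error: β = 1 − power = 1 − 0.7321 = 0.2679.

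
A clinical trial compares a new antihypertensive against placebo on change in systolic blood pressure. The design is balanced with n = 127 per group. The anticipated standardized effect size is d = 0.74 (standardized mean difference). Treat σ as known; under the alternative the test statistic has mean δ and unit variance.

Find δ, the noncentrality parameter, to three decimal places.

δ = d·√(n/2) = 0.74 × √(127/2) = 5.8968

δ ≈ 5.897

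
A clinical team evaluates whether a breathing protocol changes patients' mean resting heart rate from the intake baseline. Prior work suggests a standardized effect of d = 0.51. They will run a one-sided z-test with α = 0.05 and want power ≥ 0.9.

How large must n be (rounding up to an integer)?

n = 33

Set Φ(δ − 1.645) = 0.9; then δ − 1.645 = Φ⁻¹(0.9) = 1.282, giving δ = 2.926.
δ = d·√n ⇒ n = (δ/d)² = (2.926 / 0.51)² = 32.93.
Rounding up, n = 33.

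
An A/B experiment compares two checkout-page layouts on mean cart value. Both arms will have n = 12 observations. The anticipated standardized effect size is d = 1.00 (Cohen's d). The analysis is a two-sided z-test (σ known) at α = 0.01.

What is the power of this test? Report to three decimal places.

Power ≈ 0.450

Noncentrality parameter: δ = d·√(n/2) = 1.00 × √(12/2) = 2.4495
Critical value for a two-sided test at α = 0.01: z_{α/2} = 2.576.
Power = Φ(δ − 2.576) + Φ(−δ − 2.576) = Φ(-0.126) + Φ(-5.025) = 0.4497 + 0.0000 = 0.4497.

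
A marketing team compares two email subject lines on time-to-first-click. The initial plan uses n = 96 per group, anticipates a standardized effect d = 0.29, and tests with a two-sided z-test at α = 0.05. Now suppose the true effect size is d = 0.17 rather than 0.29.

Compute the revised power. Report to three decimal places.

With d = 0.17: δ = d·√(n/2) = 0.17 × √(96/2) = 1.1778. Critical value z_{0.025} = 1.960.
Revised power = Φ(δ − 1.960) + Φ(−δ − 1.960) = Φ(-0.782) + Φ(-3.138) = 0.2171 + 0.0009 = 0.2179.

Power ≈ 0.218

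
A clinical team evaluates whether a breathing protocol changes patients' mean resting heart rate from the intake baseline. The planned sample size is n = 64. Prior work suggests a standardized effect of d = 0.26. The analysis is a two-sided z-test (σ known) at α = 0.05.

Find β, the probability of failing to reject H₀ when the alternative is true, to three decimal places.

β ≈ 0.452

Noncentrality parameter: δ = d·√n = 0.26 × √64 = 2.0800
Critical value for a two-sided test at α = 0.05: z_{α/2} = 1.960.
Power = Φ(δ − 1.960) + Φ(−δ − 1.960) = Φ(0.120) + Φ(-4.040) = 0.5478 + 0.0000 = 0.5478.
Type II error: β = 1 − power = 1 − 0.5478 = 0.4522.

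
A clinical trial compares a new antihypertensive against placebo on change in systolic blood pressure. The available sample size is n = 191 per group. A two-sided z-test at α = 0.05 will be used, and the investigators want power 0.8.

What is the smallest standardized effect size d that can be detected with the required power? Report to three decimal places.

Required noncentrality: δ = z_{0.025} + z_{0.20} = 1.960 + 0.842 = 2.802.
(Lower-tail contribution to power is negligible for δ > 0.)
δ = d·√(n/2) ⇒ d = δ/√(n/2) = 2.802/√(191/2) = 0.2867.

d ≈ 0.287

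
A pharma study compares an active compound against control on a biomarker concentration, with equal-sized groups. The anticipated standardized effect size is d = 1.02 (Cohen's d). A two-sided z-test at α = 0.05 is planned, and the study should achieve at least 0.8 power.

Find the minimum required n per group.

n = 16 per group

For power 0.8 need Φ(δ − z_{0.025}) = 0.8, so δ = z_{0.025} + z_{0.20} = 1.960 + 0.842 = 2.802.
(The Φ(−δ − z_{α/2}) term is vanishingly small for δ > 0 and is dropped in the standard sample-size formula.)
δ = d·√(n/2) ⇒ n = 2(δ/d)² = 2 × (2.802 / 1.02)² = 15.09.
Round up to the next whole unit.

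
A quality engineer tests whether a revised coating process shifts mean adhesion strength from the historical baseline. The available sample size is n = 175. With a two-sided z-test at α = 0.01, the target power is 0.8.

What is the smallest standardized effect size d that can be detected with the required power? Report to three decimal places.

Need Φ(δ − 2.576) = 0.8, so δ = 2.576 + 0.842 = 3.417.
(The second rejection-region term Φ(−δ − z_{α/2}) is negligible and dropped.)
δ = d·√n ⇒ d = δ/√n = 3.417/√175 = 0.2583.

d ≈ 0.258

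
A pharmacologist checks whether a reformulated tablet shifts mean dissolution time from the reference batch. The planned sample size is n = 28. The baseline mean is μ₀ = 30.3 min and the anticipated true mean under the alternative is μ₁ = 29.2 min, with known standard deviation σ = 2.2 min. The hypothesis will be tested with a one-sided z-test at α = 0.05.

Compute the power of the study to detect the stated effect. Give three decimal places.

Standardized effect: d = |μ₁ − μ₀| / σ = |29.2 − 30.3| / 2.2 = 0.5000
Noncentrality parameter: δ = d·√n = 0.5000 × √28 = 2.6458
Critical value for a one-sided test at α = 0.05: z_α = 1.645.
Power = Φ(δ − 1.645) = Φ(1.001) = 0.8416.

Power ≈ 0.842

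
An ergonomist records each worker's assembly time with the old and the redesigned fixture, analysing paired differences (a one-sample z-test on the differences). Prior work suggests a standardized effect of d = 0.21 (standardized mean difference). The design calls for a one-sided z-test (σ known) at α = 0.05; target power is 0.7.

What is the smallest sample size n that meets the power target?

Set Φ(δ − 1.645) = 0.7; then δ − 1.645 = Φ⁻¹(0.7) = 0.524, giving δ = 2.169.
δ = d·√n ⇒ n = (δ/d)² = (2.169 / 0.21)² = 106.70.
Round up to the next whole unit.

n = 107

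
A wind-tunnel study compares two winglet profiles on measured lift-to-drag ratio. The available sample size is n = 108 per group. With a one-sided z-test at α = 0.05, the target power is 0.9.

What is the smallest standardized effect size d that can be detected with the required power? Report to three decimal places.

Need Φ(δ − 1.645) = 0.9, so δ = 1.645 + 1.282 = 2.926.
δ = d·√(n/2) ⇒ d = δ/√(n/2) = 2.926/√(108/2) = 0.3982.

d ≈ 0.398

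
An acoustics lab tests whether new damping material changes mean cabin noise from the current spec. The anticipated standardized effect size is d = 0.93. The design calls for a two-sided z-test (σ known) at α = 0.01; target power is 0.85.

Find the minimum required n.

n = 16

For power 0.85 need Φ(δ − z_{0.005}) = 0.85, so δ = z_{0.005} + z_{0.15} = 2.576 + 1.036 = 3.612.
(Ignoring the negligible lower-tail rejection probability gives the usual closed-form inversion.)
δ = d·√n ⇒ n = (δ/d)² = (3.612 / 0.93)² = 15.09.
Rounding up, n = 16.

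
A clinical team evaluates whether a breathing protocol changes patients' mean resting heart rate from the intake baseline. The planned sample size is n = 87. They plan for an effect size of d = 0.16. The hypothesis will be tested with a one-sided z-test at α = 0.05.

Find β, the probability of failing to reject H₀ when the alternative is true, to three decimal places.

β ≈ 0.561

Noncentrality parameter: δ = d·√n = 0.16 × √87 = 1.4924
Critical value for a one-sided test at α = 0.05: z_α = 1.645.
Power = Φ(δ − 1.645) = Φ(-0.152) = 0.4394.
Type II error: β = 1 − power = 1 − 0.4394 = 0.5606.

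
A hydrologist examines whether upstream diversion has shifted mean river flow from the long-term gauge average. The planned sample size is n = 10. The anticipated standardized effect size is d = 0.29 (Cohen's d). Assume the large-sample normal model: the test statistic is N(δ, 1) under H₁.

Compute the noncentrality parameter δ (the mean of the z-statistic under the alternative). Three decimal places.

δ ≈ 0.917

The noncentrality parameter scales effect size by the design's sample-size factor: δ = d·√n = 0.29 × √10 = 0.9171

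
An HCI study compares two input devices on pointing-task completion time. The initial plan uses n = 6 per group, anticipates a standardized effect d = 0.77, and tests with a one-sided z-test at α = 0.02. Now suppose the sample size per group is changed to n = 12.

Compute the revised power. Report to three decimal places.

With n = 12 per group: δ = d·√(n/2) = 0.77 × √(12/2) = 1.8861. Critical value z_{0.02} = 2.054.
Revised power = P(Z > 2.054 − δ) = Φ(-0.168) = 0.4334.

Power ≈ 0.433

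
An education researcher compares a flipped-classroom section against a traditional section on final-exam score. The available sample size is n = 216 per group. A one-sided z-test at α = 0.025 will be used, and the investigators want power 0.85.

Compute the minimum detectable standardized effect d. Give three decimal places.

d ≈ 0.288

Need Φ(δ − 1.960) = 0.85, so δ = 1.960 + 1.036 = 2.996.
δ = d·√(n/2) ⇒ d = δ/√(n/2) = 2.996/√(216/2) = 0.2883.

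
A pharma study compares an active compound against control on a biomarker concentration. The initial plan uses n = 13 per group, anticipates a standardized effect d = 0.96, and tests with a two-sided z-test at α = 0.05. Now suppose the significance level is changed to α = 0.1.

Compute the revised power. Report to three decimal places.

Power ≈ 0.789

δ = d·√(n/2) = 0.96 × √(13/2) = 2.4475 (unchanged). New critical value: z_{0.05} = 1.645.
Revised power = Φ(δ − 1.645) + Φ(−δ − 1.645) = Φ(0.803) + Φ(-4.092) = 0.7889 + 0.0000 = 0.7889.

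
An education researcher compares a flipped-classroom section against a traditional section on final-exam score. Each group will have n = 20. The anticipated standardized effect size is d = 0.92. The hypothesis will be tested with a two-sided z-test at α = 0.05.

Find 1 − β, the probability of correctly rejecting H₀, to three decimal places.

Power ≈ 0.829

Noncentrality parameter: δ = d·√(n/2) = 0.92 × √(20/2) = 2.9093
Two-sided α = 0.05 → critical value z_{0.025} = 1.960.
Power = Φ(δ − 1.960) + Φ(−δ − 1.960) = Φ(0.949) + Φ(-4.869) = 0.8288 + 0.0000 = 0.8288.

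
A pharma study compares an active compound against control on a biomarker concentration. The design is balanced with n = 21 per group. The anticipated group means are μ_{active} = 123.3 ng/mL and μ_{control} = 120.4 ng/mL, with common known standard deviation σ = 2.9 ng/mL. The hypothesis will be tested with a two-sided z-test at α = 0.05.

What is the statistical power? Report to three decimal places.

Power ≈ 0.900

Standardized effect: d = |μ_{active} − μ_{control}| / σ = |123.3 − 120.4| / 2.9 = 1.0000
Noncentrality parameter: δ = d·√(n/2) = 1.0000 × √(21/2) = 3.2404
Two-sided α = 0.05 → critical value z_{0.025} = 1.960.
Power = Φ(δ − 1.960) + Φ(−δ − 1.960) = Φ(1.280) + Φ(-5.200) = 0.8998 + 0.0000 = 0.8998.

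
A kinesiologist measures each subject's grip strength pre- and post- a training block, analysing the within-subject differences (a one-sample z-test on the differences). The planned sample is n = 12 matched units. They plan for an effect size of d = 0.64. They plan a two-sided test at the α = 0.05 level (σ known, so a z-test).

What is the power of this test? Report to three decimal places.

Power ≈ 0.601

Noncentrality parameter: λ = d·√n = 0.64 × √12 = 2.2170
Two-sided α = 0.05 → critical value z_{0.025} = 1.960.
Power = Φ(λ − 1.960) + Φ(−λ − 1.960) = Φ(0.257) + Φ(-4.177) = 0.6014 + 0.0000 = 0.6014.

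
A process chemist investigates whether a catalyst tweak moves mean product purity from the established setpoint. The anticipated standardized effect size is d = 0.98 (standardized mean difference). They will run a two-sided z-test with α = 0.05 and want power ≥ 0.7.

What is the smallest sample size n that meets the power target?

Set Φ(δ − 1.960) = 0.7; then δ − 1.960 = Φ⁻¹(0.7) = 0.524, giving δ = 2.484.
(Ignoring the negligible lower-tail rejection probability gives the usual closed-form inversion.)
δ = d·√n ⇒ n = (δ/d)² = (2.484 / 0.98)² = 6.43.
Round up to the next whole unit.

n = 7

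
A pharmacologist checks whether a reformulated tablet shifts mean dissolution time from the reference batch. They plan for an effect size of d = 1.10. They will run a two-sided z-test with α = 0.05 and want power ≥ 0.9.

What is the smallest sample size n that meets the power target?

Set Φ(δ − 1.960) = 0.9; then δ − 1.960 = Φ⁻¹(0.9) = 1.282, giving δ = 3.242.
(Ignoring the negligible lower-tail rejection probability gives the usual closed-form inversion.)
δ = d·√n ⇒ n = (δ/d)² = (3.242 / 1.10)² = 8.68.
Rounding up, n = 9.

n = 9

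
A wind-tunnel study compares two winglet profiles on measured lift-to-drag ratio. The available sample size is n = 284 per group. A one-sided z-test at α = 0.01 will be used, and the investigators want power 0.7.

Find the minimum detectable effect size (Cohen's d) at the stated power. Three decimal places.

Need Φ(δ − 2.326) = 0.7, so δ = 2.326 + 0.524 = 2.851.
δ = d·√(n/2) ⇒ d = δ/√(n/2) = 2.851/√(284/2) = 0.2392.

d ≈ 0.239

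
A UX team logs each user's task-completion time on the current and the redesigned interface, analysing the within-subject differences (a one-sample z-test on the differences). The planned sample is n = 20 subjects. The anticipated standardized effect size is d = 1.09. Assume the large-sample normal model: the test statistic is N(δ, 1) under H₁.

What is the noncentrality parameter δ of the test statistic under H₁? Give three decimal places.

The noncentrality parameter scales effect size by the design's sample-size factor: δ = d·√n = 1.09 × √20 = 4.8746

δ ≈ 4.875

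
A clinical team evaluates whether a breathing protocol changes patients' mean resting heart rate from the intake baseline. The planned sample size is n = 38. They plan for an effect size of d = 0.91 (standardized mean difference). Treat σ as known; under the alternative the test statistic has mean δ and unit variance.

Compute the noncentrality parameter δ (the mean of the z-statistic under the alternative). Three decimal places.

The noncentrality parameter scales effect size by the design's sample-size factor: δ = d·√n = 0.91 × √38 = 5.6096

δ ≈ 5.610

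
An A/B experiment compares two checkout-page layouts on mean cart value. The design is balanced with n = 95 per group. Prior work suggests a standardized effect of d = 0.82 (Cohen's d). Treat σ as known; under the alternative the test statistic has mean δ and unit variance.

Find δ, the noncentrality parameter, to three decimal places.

The noncentrality parameter scales effect size by the design's sample-size factor: δ = d·√(n/2) = 0.82 × √(95/2) = 5.6515

δ ≈ 5.651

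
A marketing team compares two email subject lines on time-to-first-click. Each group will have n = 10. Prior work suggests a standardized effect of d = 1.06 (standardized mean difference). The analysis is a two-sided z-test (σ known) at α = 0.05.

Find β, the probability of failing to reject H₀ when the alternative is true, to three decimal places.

Noncentrality parameter: δ = d·√(n/2) = 1.06 × √(10/2) = 2.3702
Critical value for a two-sided test at α = 0.05: z_{α/2} = 1.960.
Power = Φ(δ − 1.960) + Φ(−δ − 1.960) = Φ(0.410) + Φ(-4.330) = 0.6592 + 0.0000 = 0.6592.
Type II error: β = 1 − power = 1 − 0.6592 = 0.3408.

β ≈ 0.341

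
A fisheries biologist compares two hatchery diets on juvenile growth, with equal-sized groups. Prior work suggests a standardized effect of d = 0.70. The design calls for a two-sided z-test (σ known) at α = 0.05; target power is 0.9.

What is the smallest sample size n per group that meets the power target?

Set Φ(δ − 1.960) = 0.9; then δ − 1.960 = Φ⁻¹(0.9) = 1.282, giving δ = 3.242.
(Ignoring the negligible lower-tail rejection probability gives the usual closed-form inversion.)
δ = d·√(n/2) ⇒ n = 2(δ/d)² = 2 × (3.242 / 0.70)² = 42.89.
Rounding up, n = 43 per group.

n = 43 per group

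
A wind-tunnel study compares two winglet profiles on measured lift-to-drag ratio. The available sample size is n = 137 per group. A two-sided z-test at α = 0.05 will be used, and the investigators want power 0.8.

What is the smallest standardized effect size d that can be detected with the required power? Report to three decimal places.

d ≈ 0.338

Required noncentrality: δ = z_{0.025} + z_{0.20} = 1.960 + 0.842 = 2.802.
(The second rejection-region term Φ(−δ − z_{α/2}) is negligible and dropped.)
δ = d·√(n/2) ⇒ d = δ/√(n/2) = 2.802/√(137/2) = 0.3385.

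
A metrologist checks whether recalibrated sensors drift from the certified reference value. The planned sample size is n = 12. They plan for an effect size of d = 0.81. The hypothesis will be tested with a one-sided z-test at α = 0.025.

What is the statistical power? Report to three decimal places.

Power ≈ 0.801

Noncentrality parameter: δ = d·√n = 0.81 × √12 = 2.8059
Critical value for a one-sided test at α = 0.025: z_α = 1.960.
Power = Φ(δ − 1.960) = Φ(0.846) = 0.8012.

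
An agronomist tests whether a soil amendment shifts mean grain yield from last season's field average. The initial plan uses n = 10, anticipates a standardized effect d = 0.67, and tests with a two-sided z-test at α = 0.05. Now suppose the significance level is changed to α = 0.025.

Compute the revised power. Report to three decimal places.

Power ≈ 0.451

δ = d·√n = 0.67 × √10 = 2.1187 (unchanged). New critical value: z_{0.0125} = 2.241.
Revised power = Φ(δ − 2.241) + Φ(−δ − 2.241) = Φ(-0.123) + Φ(-4.360) = 0.4512 + 0.0000 = 0.4512.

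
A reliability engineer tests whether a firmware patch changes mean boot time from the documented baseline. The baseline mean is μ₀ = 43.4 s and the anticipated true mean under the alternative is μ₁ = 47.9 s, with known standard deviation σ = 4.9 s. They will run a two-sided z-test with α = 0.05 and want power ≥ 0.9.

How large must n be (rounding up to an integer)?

n = 13

Standardized effect: d = |μ₁ − μ₀| / σ = |47.9 − 43.4| / 4.9 = 0.9184
For power 0.9 need Φ(δ − z_{0.025}) = 0.9, so δ = z_{0.025} + z_{0.10} = 1.960 + 1.282 = 3.242.
(For δ > 0 the lower-tail rejection region contributes negligibly to power, so the one-term inversion is standard.)
δ = d·√n ⇒ n = (δ/d)² = (3.242 / 0.9184)² = 12.46.
Rounding up, n = 13.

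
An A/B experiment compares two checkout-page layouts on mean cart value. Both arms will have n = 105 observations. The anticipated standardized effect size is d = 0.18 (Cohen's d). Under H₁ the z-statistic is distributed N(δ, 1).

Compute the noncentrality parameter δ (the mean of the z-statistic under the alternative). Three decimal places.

The noncentrality parameter scales effect size by the design's sample-size factor: δ = d·√(n/2) = 0.18 × √(105/2) = 1.3042

δ ≈ 1.304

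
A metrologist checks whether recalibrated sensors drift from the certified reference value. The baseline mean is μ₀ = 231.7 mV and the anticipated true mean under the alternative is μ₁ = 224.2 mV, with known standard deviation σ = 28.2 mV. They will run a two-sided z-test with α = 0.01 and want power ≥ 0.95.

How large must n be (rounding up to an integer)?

n = 252

Standardized effect: d = |μ₁ − μ₀| / σ = |224.2 − 231.7| / 28.2 = 0.2660
Set Φ(δ − 2.576) = 0.95; then δ − 2.576 = Φ⁻¹(0.95) = 1.645, giving δ = 4.221.
(For δ > 0 the lower-tail rejection region contributes negligibly to power, so the one-term inversion is standard.)
δ = d·√n ⇒ n = (δ/d)² = (4.221 / 0.2660)² = 251.85.
Rounding up, n = 252.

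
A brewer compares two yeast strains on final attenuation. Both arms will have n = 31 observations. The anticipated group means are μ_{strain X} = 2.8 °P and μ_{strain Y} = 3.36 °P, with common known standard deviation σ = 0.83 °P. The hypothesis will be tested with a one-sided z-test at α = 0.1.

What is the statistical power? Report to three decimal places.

Standardized effect: d = |μ_{strain X} − μ_{strain Y}| / σ = |2.8 − 3.36| / 0.83 = 0.6747
Noncentrality parameter: δ = d·√(n/2) = 0.6747 × √(31/2) = 2.6563
One-sided α = 0.1 → critical value z_{0.1} = 1.282.
Power = Φ(δ − 1.282) = Φ(1.375) = 0.9154.

Power ≈ 0.915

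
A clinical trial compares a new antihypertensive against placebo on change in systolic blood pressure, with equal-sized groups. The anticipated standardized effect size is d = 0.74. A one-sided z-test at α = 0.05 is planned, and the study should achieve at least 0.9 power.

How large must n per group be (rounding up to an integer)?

For power 0.9 need Φ(δ − z_{0.05}) = 0.9, so δ = z_{0.05} + z_{0.10} = 1.645 + 1.282 = 2.926.
δ = d·√(n/2) ⇒ n = 2(δ/d)² = 2 × (2.926 / 0.74)² = 31.28.
Rounding up, n = 32 per group.

n = 32 per group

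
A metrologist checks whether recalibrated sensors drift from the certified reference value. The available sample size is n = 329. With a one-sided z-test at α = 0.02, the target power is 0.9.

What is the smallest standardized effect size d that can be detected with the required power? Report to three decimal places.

d ≈ 0.184

Required noncentrality: δ = z_{0.02} + z_{0.10} = 2.054 + 1.282 = 3.335.
δ = d·√n ⇒ d = δ/√n = 3.335/√329 = 0.1839.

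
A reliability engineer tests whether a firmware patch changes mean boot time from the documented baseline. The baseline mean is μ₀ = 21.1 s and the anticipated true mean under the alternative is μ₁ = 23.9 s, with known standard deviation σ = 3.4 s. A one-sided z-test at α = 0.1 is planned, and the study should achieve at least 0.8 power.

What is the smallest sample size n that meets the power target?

n = 7

Standardized effect: d = |μ₁ − μ₀| / σ = |23.9 − 21.1| / 3.4 = 0.8235
For power 0.8 need Φ(δ − z_{0.1}) = 0.8, so δ = z_{0.1} + z_{0.20} = 1.282 + 0.842 = 2.123.
δ = d·√n ⇒ n = (δ/d)² = (2.123 / 0.8235)² = 6.65.
Rounding up, n = 7.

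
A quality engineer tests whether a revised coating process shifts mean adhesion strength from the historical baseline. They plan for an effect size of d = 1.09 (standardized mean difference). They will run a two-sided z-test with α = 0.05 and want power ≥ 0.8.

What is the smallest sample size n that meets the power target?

n = 7

For power 0.8 need Φ(δ − z_{0.025}) = 0.8, so δ = z_{0.025} + z_{0.20} = 1.960 + 0.842 = 2.802.
(The Φ(−δ − z_{α/2}) term is vanishingly small for δ > 0 and is dropped in the standard sample-size formula.)
δ = d·√n ⇒ n = (δ/d)² = (2.802 / 1.09)² = 6.61.
Rounding up, n = 7.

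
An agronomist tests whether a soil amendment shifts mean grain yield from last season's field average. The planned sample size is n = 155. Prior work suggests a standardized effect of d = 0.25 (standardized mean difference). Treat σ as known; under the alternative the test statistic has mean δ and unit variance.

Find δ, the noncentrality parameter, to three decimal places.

The noncentrality parameter scales effect size by the design's sample-size factor: δ = d·√n = 0.25 × √155 = 3.1125

δ ≈ 3.112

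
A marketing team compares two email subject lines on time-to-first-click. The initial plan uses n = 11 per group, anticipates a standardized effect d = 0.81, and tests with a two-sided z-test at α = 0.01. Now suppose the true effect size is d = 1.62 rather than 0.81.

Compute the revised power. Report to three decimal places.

Power ≈ 0.889

With d = 1.62: δ = d·√(n/2) = 1.62 × √(11/2) = 3.7992. Critical value z_{0.005} = 2.576.
Revised power = Φ(δ − 2.576) + Φ(−δ − 2.576) = Φ(1.223) + Φ(-6.375) = 0.8894 + 0.0000 = 0.8894.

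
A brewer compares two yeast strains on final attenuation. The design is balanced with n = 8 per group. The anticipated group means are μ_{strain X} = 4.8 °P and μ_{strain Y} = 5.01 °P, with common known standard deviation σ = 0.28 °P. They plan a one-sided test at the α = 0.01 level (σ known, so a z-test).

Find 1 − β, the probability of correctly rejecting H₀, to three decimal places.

Power ≈ 0.204

Standardized effect: d = |μ_{strain X} − μ_{strain Y}| / σ = |4.8 − 5.01| / 0.28 = 0.7500
Noncentrality parameter: δ = d·√(n/2) = 0.7500 × √(8/2) = 1.5000
Critical value for a one-sided test at α = 0.01: z_α = 2.326.
Power = Φ(δ − 2.326) = Φ(-0.826) = 0.2043.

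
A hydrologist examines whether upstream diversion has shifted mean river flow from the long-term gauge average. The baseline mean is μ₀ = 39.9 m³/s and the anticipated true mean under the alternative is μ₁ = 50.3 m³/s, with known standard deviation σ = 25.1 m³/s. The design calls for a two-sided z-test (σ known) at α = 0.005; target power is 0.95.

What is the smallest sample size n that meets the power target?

n = 116

Standardized effect: d = |μ₁ − μ₀| / σ = |50.3 − 39.9| / 25.1 = 0.4143
For power 0.95 need Φ(δ − z_{0.0025}) = 0.95, so δ = z_{0.0025} + z_{0.05} = 2.807 + 1.645 = 4.452.
(The Φ(−δ − z_{α/2}) term is vanishingly small for δ > 0 and is dropped in the standard sample-size formula.)
δ = d·√n ⇒ n = (δ/d)² = (4.452 / 0.4143)² = 115.44.
Rounding up, n = 116.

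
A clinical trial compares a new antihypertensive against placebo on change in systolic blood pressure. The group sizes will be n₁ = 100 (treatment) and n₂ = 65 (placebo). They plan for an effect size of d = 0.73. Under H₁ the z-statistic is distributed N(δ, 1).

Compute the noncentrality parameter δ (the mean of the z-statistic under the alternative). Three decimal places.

δ = d / √(1/n₁ + 1/n₂) = 0.73 / √(1/100 + 1/65) = 4.5818

δ ≈ 4.582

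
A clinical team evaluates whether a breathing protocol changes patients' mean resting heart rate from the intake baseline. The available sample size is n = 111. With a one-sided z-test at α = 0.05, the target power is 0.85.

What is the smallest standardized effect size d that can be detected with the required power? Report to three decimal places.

Required noncentrality: δ = z_{0.05} + z_{0.15} = 1.645 + 1.036 = 2.681.
δ = d·√n ⇒ d = δ/√n = 2.681/√111 = 0.2545.

d ≈ 0.254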